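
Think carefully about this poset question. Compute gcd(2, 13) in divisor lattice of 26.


In a divisor lattice, meet = gcd (greatest common divisor).
By Euclidean algorithm or factoring: gcd(2,13) = 1


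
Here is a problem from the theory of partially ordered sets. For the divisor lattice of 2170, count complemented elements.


An element a is complemented if some b has a meet b = bottom, a join b = top.
a is complemented iff gcd(a, n/a)=1, i.e. a is a unitary divisor of 2170.
Complemented elements: 1, 2, 5, 7, 10, 14, ... (10 more)
Count: 16


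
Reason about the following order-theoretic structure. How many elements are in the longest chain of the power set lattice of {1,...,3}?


A chain is a totally ordered subset; we count the number of elements in a maximum chain.
Compute, for each element x, the size of the longest chain ending at x:
  {}: 1
  {1}: 2
  {2}: 2
  {3}: 2
  {1,2}: 3
  {1,3}: 3
  ...
A maximum chain: {} < {1} < {1,2} < {1,2,3}
Number of elements in the longest chain: 4


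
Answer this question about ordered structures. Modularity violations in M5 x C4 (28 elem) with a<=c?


Modular law: if a <= c then a v (b ^ c) = (a v b) ^ c.
Check all triples (a,b,c) with a <= c among 28 elements.
This lattice is modular (diamonds M_m and their chain-products are modular).
Total violating triples: 0


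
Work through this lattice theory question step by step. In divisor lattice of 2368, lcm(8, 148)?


Join=lcm.
gcd(8,148)=4
lcm=296


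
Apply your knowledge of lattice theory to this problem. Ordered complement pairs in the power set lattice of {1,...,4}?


Complement pair (a,b): a meet b = bottom, a join b = top.
Here: A intersect B = {} and A union B = {1,...,4}.
Pairs found: ({},{1,2,3,4}), ({1},{2,3,4}), ({2},{1,3,4}), ({3},{1,2,4}), ... (12 more)
Total ordered pairs: 16


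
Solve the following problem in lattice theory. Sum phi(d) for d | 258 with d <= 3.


Divisors of 258 up to 3: [1, 2, 3]
phi values: [1, 1, 2]
Sum = 4


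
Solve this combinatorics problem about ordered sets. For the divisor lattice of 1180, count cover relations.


A cover relation a -< b holds when a < b with no c strictly between.
Cover relations:
  1 -< 2
  1 -< 5
  1 -< 59
  2 -< 4
  2 -< 10
  2 -< 118
  4 -< 20
  4 -< 236
  ...12 more
Total: 20


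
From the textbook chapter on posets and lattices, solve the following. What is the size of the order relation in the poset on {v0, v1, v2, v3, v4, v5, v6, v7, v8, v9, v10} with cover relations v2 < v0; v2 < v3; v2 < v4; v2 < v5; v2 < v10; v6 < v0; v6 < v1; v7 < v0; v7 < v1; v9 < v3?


The order relation is {(a,b) : a <= b}, reflexive so it includes (a,a).
Examples: (v0,v0), (v1,v1), (v10,v10), (v2,v0), (v2,v10), ...
Total ordered pairs: 21


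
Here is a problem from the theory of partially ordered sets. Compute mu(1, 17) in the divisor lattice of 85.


In a divisor lattice, mu(a,b) = mu(b/a) where mu is the classical Mobius function.
b/a = 17/1 = 17
Prime factorization of 17: primes [17]
17 is squarefree with 1 prime factor(s), so mu(17) = (-1)^1 = -1


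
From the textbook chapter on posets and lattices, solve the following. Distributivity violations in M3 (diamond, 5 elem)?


Distributive law: a ^ (b v c) = (a ^ b) v (a ^ c).
Check all 5^3 = 125 ordered triples (a,b,c).
  e.g. a=a1, b=a2, c=a3: lhs=a1 != rhs=0
  e.g. a=a1, b=a3, c=a2: lhs=a1 != rhs=0
Total violating triples: 6


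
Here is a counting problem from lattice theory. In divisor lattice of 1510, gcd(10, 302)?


Meet=gcd.
gcd(10,302)=2


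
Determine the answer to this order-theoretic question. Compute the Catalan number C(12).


C(n) = C(2n, n) / (n+1).
C(24, 12) = 2704156
C(12) = 2704156 / 13 = 208012


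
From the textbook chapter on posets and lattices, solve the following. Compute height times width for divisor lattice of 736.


Height = length of longest chain minus 1; width = size of largest antichain.
A maximum chain: 1 | 23 | 46 | 92 | 184 | 368 | 736  (height 6).
A maximum antichain: {2, 23}  (width 2).
Product = 6 * 2 = 12


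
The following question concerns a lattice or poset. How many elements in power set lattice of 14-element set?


Power set = 2^n.
2^14 = 16384


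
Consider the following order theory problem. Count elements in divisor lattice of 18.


Divisors of 18: [1, 2, 3, 6, 9, 18]
Count: 6


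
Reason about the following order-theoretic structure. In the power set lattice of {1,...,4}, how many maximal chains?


A maximal chain goes from the minimum element to a maximal element via cover relations.
Counting all min-to-max paths in the cover graph.
Total maximal chains: 24


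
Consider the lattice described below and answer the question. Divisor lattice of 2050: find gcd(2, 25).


In a divisor lattice, meet = gcd (greatest common divisor).
By Euclidean algorithm or factoring: gcd(2,25) = 1


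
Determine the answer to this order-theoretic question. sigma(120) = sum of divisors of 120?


sigma(n) = sum of divisors.
Divisors of 120: [1, 2, 3, 4, 5, 6, 8, 10, 12, 15, 20, 24, 30, 40, 60, 120]
Sum = 360


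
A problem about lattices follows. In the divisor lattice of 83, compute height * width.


Height = length of longest chain minus 1; width = size of largest antichain.
A maximum chain: 1 | 83  (height 1).
A maximum antichain: {1}  (width 1).
Product = 1 * 1 = 1


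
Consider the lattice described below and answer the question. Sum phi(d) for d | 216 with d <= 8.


Divisors of 216 up to 8: [1, 2, 3, 4, 6, 8]
phi values: [1, 1, 2, 2, 2, 4]
Sum = 12


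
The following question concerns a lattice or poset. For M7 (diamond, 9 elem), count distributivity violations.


Distributive law: a ^ (b v c) = (a ^ b) v (a ^ c).
Check all 9^3 = 729 ordered triples (a,b,c).
  e.g. a=a1, b=a2, c=a3: lhs=a1 != rhs=0
  e.g. a=a1, b=a2, c=a4: lhs=a1 != rhs=0
Total violating triples: 210


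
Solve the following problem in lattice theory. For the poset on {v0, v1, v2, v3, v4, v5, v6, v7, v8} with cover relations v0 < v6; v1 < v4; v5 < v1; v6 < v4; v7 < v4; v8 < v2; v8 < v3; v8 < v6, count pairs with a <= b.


The order relation is {(a,b) : a <= b}, reflexive so it includes (a,a).
Examples: (v0,v0), (v0,v4), (v0,v6), (v1,v1), (v1,v4), ...
Total ordered pairs: 20


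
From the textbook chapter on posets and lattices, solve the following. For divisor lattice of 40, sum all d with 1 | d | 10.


Interval [1,10] in divisors of 40: [1, 2, 5, 10]
Sum = 18


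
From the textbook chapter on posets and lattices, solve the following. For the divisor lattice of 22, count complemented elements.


An element a is complemented if some b has a meet b = bottom, a join b = top.
a is complemented iff gcd(a, n/a)=1, i.e. a is a unitary divisor of 22.
Complemented elements: 1, 2, 11, 22
Count: 4


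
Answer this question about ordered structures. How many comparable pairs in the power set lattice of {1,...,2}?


A comparable pair {a,b} has a < b or b < a in the order.
Count unordered pairs where one element is strictly below the other.
Examples: {{},{1}}, {{},{2}}, {{},{1,2}}, {{1},{1,2}}, ...
Total comparable pairs: 5


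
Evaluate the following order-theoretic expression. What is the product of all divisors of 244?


Divisors of 244: [1, 2, 4, 61, 122, 244]
Product = n^(d(n)/2) = 244^(6/2)
Product = 14526784


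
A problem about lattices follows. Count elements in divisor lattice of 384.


Divisors of 384: [1, 2, 3, 4, 6, 8, 12, 16, 24, 32, 48, 64, 96, 128, 192, 384]
Count: 16


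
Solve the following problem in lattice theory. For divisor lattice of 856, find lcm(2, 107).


In a divisor lattice, join = lcm (least common multiple).
Compute lcm iteratively: start with first element, then lcm(current, next).
Elements: [2, 107]
lcm(2,107) = 214
Final lcm = 214


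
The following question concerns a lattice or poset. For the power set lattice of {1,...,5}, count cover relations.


A cover relation a -< b holds when a < b with no c strictly between.
Cover relations:
  {} -< {1}
  {} -< {2}
  {} -< {3}
  {} -< {4}
  {} -< {5}
  {1} -< {1,2}
  {1} -< {1,3}
  {1} -< {1,4}
  ...72 more
Total: 80


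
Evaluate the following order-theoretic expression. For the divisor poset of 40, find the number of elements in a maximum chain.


A chain is a totally ordered subset; we count the number of elements in a maximum chain.
Compute, for each element x, the size of the longest chain ending at x:
  1: 1
  2: 2
  5: 2
  4: 3
  8: 4
  10: 3
  ...
A maximum chain: 1 < 2 < 4 < 8 < 40
Number of elements in the longest chain: 5


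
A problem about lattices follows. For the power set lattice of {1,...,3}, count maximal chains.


A maximal chain goes from the minimum element to a maximal element via cover relations.
Counting all min-to-max paths in the cover graph.
Total maximal chains: 6


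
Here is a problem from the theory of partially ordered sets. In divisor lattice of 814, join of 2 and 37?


In a divisor lattice, join = lcm (least common multiple).
gcd(2,37) = 1
lcm(2,37) = 2*37/gcd = 74/1 = 74


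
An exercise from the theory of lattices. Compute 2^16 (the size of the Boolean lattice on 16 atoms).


Power set = 2^n.
2^16 = 65536


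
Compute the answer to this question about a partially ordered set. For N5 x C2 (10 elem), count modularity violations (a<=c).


Modular law: if a <= c then a v (b ^ c) = (a v b) ^ c.
Check all triples (a,b,c) with a <= c among 10 elements.
  e.g. a=(a,0), b=(c,0), c=(b,0): lhs=(a,0) != rhs=(b,0)
  e.g. a=(a,0), b=(c,1), c=(b,0): lhs=(a,0) != rhs=(b,0)
Total violating triples: 6


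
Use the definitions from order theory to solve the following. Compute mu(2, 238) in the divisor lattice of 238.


In a divisor lattice, mu(a,b) = mu(b/a) where mu is the classical Mobius function.
b/a = 238/2 = 119
Prime factorization of 119: primes [7, 17]
119 is squarefree with 2 prime factor(s), so mu(119) = (-1)^2 = 1


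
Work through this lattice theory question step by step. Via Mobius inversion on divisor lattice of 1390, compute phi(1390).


phi(n) = n * prod_{p|n} (1 - 1/p).
Prime divisors of 1390: [2, 5, 139]
phi(1390) = 1390 * (1 - 1/2) * (1 - 1/5) * (1 - 1/139)
phi(1390) = 552


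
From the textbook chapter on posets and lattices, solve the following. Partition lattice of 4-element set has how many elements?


B(n) = number of set partitions of an n-element set.
B(n) satisfies the recurrence: B(n+1) = sum_k C(n,k)*B(k).
B(4) = 15


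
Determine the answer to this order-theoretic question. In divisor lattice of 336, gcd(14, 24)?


Meet=gcd.
gcd(14,24)=2


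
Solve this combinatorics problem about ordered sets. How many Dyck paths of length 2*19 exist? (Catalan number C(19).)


C(n) = C(2n, n) / (n+1).
C(38, 19) = 35345263800
C(19) = 35345263800 / 20 = 1767263190


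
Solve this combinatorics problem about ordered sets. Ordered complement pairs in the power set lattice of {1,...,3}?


Complement pair (a,b): a meet b = bottom, a join b = top.
Here: A intersect B = {} and A union B = {1,...,3}.
Pairs found: ({},{1,2,3}), ({1},{2,3}), ({2},{1,3}), ({3},{1,2}), ... (4 more)
Total ordered pairs: 8


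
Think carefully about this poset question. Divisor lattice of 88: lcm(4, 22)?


Join=lcm.
gcd(4,22)=2
lcm=44


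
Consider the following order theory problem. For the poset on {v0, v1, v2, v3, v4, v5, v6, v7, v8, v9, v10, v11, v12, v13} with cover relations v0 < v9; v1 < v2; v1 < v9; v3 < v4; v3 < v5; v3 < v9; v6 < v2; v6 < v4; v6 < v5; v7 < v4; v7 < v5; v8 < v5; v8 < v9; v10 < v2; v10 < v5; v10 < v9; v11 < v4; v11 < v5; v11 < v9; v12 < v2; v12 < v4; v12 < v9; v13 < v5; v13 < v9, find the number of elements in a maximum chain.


A chain is a totally ordered subset; we count the number of elements in a maximum chain.
Compute, for each element x, the size of the longest chain ending at x:
  v0: 1
  v1: 1
  v3: 1
  v6: 1
  v7: 1
  v8: 1
  ...
A maximum chain: v1 < v2
Number of elements in the longest chain: 2


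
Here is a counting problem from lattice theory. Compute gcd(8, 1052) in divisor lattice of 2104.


In a divisor lattice, meet = gcd (greatest common divisor).
By Euclidean algorithm or factoring: gcd(8,1052) = 4


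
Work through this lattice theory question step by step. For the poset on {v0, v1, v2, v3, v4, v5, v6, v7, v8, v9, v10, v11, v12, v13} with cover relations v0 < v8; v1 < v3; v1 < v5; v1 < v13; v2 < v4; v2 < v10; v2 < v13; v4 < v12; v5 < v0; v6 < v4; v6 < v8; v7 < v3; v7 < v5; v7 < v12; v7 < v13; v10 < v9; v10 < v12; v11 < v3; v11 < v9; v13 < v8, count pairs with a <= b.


The order relation is {(a,b) : a <= b}, reflexive so it includes (a,a).
Examples: (v0,v0), (v0,v8), (v1,v0), (v1,v1), (v1,v13), ...
Total ordered pairs: 43


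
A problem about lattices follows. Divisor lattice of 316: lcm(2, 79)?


Join=lcm.
gcd(2,79)=1
lcm=158


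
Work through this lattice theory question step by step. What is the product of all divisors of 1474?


Divisors of 1474: [1, 2, 11, 22, 67, 134, 737, 1474]
Product = n^(d(n)/2) = 1474^(8/2)
Product = 4720521000976


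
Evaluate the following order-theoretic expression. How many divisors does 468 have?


Divisors of 468: [1, 2, 3, 4, 6, 9, 12, 13, 18, 26, 36, 39, 52, 78, 117, 156, 234, 468]
Count: 18


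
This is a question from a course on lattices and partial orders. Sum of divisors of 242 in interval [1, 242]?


Interval [1,242] in divisors of 242: [1, 2, 11, 22, 121, 242]
Sum = 399


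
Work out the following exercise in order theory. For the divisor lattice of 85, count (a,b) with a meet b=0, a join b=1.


Complement pair (a,b): a meet b = bottom, a join b = top.
Here: gcd(a,b)=1 and lcm(a,b)=85, i.e. a*b=85 with a,b coprime.
Pairs found: (1,85), (5,17), (17,5), (85,1)
Total ordered pairs: 4


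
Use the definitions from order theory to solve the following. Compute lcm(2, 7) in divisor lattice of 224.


In a divisor lattice, join = lcm (least common multiple).
gcd(2,7) = 1
lcm(2,7) = 2*7/gcd = 14/1 = 14


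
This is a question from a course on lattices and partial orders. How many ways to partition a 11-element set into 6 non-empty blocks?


S(n,k) = k*S(n-1,k) + S(n-1,k-1).
S(10,6) = 22827, S(10,5) = 42525
S(11,6) = 6*22827 + 42525 = 136962 + 42525
S(11,6) = 179487


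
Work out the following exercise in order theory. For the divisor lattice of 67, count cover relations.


A cover relation a -< b holds when a < b with no c strictly between.
Cover relations:
  1 -< 67
Total: 1


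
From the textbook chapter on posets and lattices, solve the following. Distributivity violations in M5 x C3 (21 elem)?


Distributive law: a ^ (b v c) = (a ^ b) v (a ^ c).
Check all 21^3 = 9261 ordered triples (a,b,c).
  e.g. a=(a1,0), b=(a2,0), c=(a3,0): lhs=(a1,0) != rhs=(0,0)
  e.g. a=(a1,0), b=(a2,0), c=(a3,1): lhs=(a1,0) != rhs=(0,0)
Total violating triples: 1620


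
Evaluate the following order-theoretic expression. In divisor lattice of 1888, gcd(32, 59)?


Meet=gcd.
gcd(32,59)=1


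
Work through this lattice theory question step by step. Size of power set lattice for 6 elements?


Power set = 2^n.
2^6 = 64


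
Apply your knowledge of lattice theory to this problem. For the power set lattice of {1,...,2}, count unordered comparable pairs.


A comparable pair {a,b} has a < b or b < a in the order.
Count unordered pairs where one element is strictly below the other.
Examples: {{},{1}}, {{},{2}}, {{},{1,2}}, {{1},{1,2}}, ...
Total comparable pairs: 5


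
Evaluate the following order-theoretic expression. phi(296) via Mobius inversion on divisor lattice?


phi(n) = n * prod_{p|n} (1 - 1/p).
Prime divisors of 296: [2, 37]
phi(296) = 296 * (1 - 1/2) * (1 - 1/37)
phi(296) = 144


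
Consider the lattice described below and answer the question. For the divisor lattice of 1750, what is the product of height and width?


Height = length of longest chain minus 1; width = size of largest antichain.
A maximum chain: 1 | 7 | 35 | 175 | 875 | 1750  (height 5).
A maximum antichain: {10, 14, 25, 35}  (width 4).
Product = 5 * 4 = 20


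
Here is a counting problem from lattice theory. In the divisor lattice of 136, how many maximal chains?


A maximal chain goes from the minimum element to a maximal element via cover relations.
Counting all min-to-max paths in the cover graph.
Total maximal chains: 4


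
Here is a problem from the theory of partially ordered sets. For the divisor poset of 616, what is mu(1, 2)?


In a divisor lattice, mu(a,b) = mu(b/a) where mu is the classical Mobius function.
b/a = 2/1 = 2
Prime factorization of 2: primes [2]
2 is squarefree with 1 prime factor(s), so mu(2) = (-1)^1 = -1


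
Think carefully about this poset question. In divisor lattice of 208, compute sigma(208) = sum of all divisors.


sigma(n) = sum of divisors.
Divisors of 208: [1, 2, 4, 8, 13, 16, 26, 52, 104, 208]
Sum = 434


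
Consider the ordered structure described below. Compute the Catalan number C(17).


C(n) = C(2n, n) / (n+1).
C(34, 17) = 2333606220
C(17) = 2333606220 / 18 = 129644790


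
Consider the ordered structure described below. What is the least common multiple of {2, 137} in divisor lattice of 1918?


In a divisor lattice, join = lcm (least common multiple).
Compute lcm iteratively: start with first element, then lcm(current, next).
Elements: [2, 137]
lcm(2,137) = 274
Final lcm = 274


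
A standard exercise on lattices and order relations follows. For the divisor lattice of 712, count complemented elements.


An element a is complemented if some b has a meet b = bottom, a join b = top.
a is complemented iff gcd(a, n/a)=1, i.e. a is a unitary divisor of 712.
Complemented elements: 1, 8, 89, 712
Count: 4


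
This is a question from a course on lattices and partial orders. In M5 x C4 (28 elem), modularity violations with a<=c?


Modular law: if a <= c then a v (b ^ c) = (a v b) ^ c.
Check all triples (a,b,c) with a <= c among 28 elements.
This lattice is modular (diamonds M_m and their chain-products are modular).
Total violating triples: 0


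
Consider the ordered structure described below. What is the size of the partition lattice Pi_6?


B(n) = number of set partitions of an n-element set.
B(n) satisfies the recurrence: B(n+1) = sum_k C(n,k)*B(k).
B(6) = 203


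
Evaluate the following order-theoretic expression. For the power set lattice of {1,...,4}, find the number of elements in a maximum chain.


A chain is a totally ordered subset; we count the number of elements in a maximum chain.
Compute, for each element x, the size of the longest chain ending at x:
  {}: 1
  {1}: 2
  {2}: 2
  {3}: 2
  {4}: 2
  {1,2}: 3
  ...
A maximum chain: {} < {1} < {1,2} < {1,2,3} < {1,2,3,4}
Number of elements in the longest chain: 5


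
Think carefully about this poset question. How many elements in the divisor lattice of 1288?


Divisors of 1288: [1, 2, 4, 7, 8, 14, 23, 28, 46, 56, 92, 161, 184, 322, 644, 1288]
Count: 16


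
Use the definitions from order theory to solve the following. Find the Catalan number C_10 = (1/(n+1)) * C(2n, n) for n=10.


C(n) = C(2n, n) / (n+1).
C(20, 10) = 184756
C(10) = 184756 / 11 = 16796


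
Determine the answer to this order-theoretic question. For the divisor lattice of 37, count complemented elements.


An element a is complemented if some b has a meet b = bottom, a join b = top.
a is complemented iff gcd(a, n/a)=1, i.e. a is a unitary divisor of 37.
Complemented elements: 1, 37
Count: 2


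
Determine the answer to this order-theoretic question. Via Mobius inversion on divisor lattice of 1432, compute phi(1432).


phi(n) = n * prod_{p|n} (1 - 1/p).
Prime divisors of 1432: [2, 179]
phi(1432) = 1432 * (1 - 1/2) * (1 - 1/179)
phi(1432) = 712


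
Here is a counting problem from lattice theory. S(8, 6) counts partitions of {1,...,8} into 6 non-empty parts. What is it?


S(n,k) = k*S(n-1,k) + S(n-1,k-1).
S(7,6) = 21, S(7,5) = 140
S(8,6) = 6*21 + 140 = 126 + 140
S(8,6) = 266


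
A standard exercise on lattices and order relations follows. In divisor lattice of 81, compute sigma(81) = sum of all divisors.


sigma(n) = sum of divisors.
Divisors of 81: [1, 3, 9, 27, 81]
Sum = 121


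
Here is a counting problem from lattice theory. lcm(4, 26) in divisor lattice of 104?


Join=lcm.
gcd(4,26)=2
lcm=52


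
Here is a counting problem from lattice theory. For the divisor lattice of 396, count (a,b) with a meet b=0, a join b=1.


Complement pair (a,b): a meet b = bottom, a join b = top.
Here: gcd(a,b)=1 and lcm(a,b)=396, i.e. a*b=396 with a,b coprime.
Pairs found: (1,396), (4,99), (9,44), (11,36), ... (4 more)
Total ordered pairs: 8


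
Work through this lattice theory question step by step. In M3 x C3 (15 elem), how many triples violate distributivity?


Distributive law: a ^ (b v c) = (a ^ b) v (a ^ c).
Check all 15^3 = 3375 ordered triples (a,b,c).
  e.g. a=(a1,0), b=(a2,0), c=(a3,0): lhs=(a1,0) != rhs=(0,0)
  e.g. a=(a1,0), b=(a2,0), c=(a3,1): lhs=(a1,0) != rhs=(0,0)
Total violating triples: 162


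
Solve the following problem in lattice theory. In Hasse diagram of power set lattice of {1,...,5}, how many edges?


A cover relation a -< b holds when a < b with no c strictly between.
Cover relations:
  {} -< {1}
  {} -< {2}
  {} -< {3}
  {} -< {4}
  {} -< {5}
  {1} -< {1,2}
  {1} -< {1,3}
  {1} -< {1,4}
  ...72 more
Total: 80


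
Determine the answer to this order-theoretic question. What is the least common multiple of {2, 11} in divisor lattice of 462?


In a divisor lattice, join = lcm (least common multiple).
Compute lcm iteratively: start with first element, then lcm(current, next).
Elements: [2, 11]
lcm(2,11) = 22
Final lcm = 22


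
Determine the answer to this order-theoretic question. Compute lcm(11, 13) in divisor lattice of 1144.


In a divisor lattice, join = lcm (least common multiple).
gcd(11,13) = 1
lcm(11,13) = 11*13/gcd = 143/1 = 143


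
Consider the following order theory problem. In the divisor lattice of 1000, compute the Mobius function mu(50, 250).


In a divisor lattice, mu(a,b) = mu(b/a) where mu is the classical Mobius function.
b/a = 250/50 = 5
Prime factorization of 5: primes [5]
5 is squarefree with 1 prime factor(s), so mu(5) = (-1)^1 = -1


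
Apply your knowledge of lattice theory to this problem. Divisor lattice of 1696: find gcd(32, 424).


In a divisor lattice, meet = gcd (greatest common divisor).
By Euclidean algorithm or factoring: gcd(32,424) = 8


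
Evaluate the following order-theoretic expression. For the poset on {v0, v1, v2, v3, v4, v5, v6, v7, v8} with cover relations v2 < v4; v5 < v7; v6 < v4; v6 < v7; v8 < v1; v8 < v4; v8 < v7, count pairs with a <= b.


The order relation is {(a,b) : a <= b}, reflexive so it includes (a,a).
Examples: (v0,v0), (v1,v1), (v2,v2), (v2,v4), (v3,v3), ...
Total ordered pairs: 16


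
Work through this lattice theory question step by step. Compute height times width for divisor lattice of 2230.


Height = length of longest chain minus 1; width = size of largest antichain.
A maximum chain: 1 | 223 | 1115 | 2230  (height 3).
A maximum antichain: {2, 5, 223}  (width 3).
Product = 3 * 3 = 9


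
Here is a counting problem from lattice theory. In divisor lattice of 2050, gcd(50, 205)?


Meet=gcd.
gcd(50,205)=5


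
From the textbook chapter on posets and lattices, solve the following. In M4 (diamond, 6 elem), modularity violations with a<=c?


Modular law: if a <= c then a v (b ^ c) = (a v b) ^ c.
Check all triples (a,b,c) with a <= c among 6 elements.
This lattice is modular (diamonds M_m and their chain-products are modular).
Total violating triples: 0


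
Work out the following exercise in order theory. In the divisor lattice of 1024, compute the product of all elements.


Divisors of 1024: [1, 2, 4, 8, 16, 32, 64, 128, 256, 512, 1024]
Product = n^(d(n)/2) = 1024^(11/2)
Product = 36028797018963968


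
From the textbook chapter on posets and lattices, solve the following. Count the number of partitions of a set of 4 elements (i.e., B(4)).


B(n) = number of set partitions of an n-element set.
B(n) satisfies the recurrence: B(n+1) = sum_k C(n,k)*B(k).
B(4) = 15


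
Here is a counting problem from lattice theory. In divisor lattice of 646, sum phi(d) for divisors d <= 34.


Divisors of 646 up to 34: [1, 2, 17, 19, 34]
phi values: [1, 1, 16, 18, 16]
Sum = 52


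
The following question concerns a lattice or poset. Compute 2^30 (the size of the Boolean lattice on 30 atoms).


Power set = 2^n.
2^30 = 1073741824


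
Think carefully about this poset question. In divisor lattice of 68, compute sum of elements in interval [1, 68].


Interval [1,68] in divisors of 68: [1, 2, 4, 17, 34, 68]
Sum = 126


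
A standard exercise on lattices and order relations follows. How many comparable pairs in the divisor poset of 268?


A comparable pair {a,b} has a < b or b < a in the order.
Count unordered pairs where one element is strictly below the other.
Examples: {1,2}, {1,4}, {1,67}, {1,134}, ...
Total comparable pairs: 12


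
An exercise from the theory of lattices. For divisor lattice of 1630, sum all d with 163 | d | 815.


Interval [163,815] in divisors of 1630: [163, 815]
Sum = 978


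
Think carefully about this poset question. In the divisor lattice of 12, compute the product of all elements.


Divisors of 12: [1, 2, 3, 4, 6, 12]
Product = n^(d(n)/2) = 12^(6/2)
Product = 1728


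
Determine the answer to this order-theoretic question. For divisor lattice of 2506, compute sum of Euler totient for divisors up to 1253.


Divisors of 2506 up to 1253: [1, 2, 7, 14, 179, 358, 1253]
phi values: [1, 1, 6, 6, 178, 178, 1068]
Sum = 1438


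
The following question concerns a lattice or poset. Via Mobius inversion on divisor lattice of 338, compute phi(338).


phi(n) = n * prod_{p|n} (1 - 1/p).
Prime divisors of 338: [2, 13]
phi(338) = 338 * (1 - 1/2) * (1 - 1/13)
phi(338) = 156


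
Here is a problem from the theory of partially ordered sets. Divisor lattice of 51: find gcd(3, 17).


In a divisor lattice, meet = gcd (greatest common divisor).
By Euclidean algorithm or factoring: gcd(3,17) = 1


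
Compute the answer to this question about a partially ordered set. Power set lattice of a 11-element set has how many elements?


Power set = 2^n.
2^11 = 2048


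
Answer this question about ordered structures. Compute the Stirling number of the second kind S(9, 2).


S(n,k) = k*S(n-1,k) + S(n-1,k-1).
S(8,2) = 127, S(8,1) = 1
S(9,2) = 2*127 + 1 = 254 + 1
S(9,2) = 255


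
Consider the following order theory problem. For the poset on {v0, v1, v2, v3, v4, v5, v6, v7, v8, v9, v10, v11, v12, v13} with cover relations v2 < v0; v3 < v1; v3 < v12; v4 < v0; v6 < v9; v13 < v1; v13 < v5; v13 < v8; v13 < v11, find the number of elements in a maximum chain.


A chain is a totally ordered subset; we count the number of elements in a maximum chain.
Compute, for each element x, the size of the longest chain ending at x:
  v2: 1
  v3: 1
  v4: 1
  v6: 1
  v7: 1
  v10: 1
  ...
A maximum chain: v2 < v0
Number of elements in the longest chain: 2


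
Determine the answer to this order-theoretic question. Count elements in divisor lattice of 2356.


Divisors of 2356: [1, 2, 4, 19, 31, 38, 62, 76, 124, 589, 1178, 2356]
Count: 12


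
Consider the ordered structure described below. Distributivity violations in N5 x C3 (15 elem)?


Distributive law: a ^ (b v c) = (a ^ b) v (a ^ c).
Check all 15^3 = 3375 ordered triples (a,b,c).
  e.g. a=(b,0), b=(a,0), c=(c,0): lhs=(b,0) != rhs=(a,0)
  e.g. a=(b,0), b=(a,0), c=(c,1): lhs=(b,0) != rhs=(a,0)
Total violating triples: 54


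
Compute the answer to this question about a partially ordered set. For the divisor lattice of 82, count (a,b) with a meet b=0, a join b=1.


Complement pair (a,b): a meet b = bottom, a join b = top.
Here: gcd(a,b)=1 and lcm(a,b)=82, i.e. a*b=82 with a,b coprime.
Pairs found: (1,82), (2,41), (41,2), (82,1)
Total ordered pairs: 4


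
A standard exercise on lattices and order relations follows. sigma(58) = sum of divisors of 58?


sigma(n) = sum of divisors.
Divisors of 58: [1, 2, 29, 58]
Sum = 90


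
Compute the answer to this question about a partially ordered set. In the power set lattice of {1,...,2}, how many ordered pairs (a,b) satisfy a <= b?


The order relation is {(a,b) : a <= b}, reflexive so it includes (a,a).
Examples: ({},{}), ({},{1,2}), ({},{1}), ({},{2}), ({1,2},{1,2}), ...
Total ordered pairs: 9


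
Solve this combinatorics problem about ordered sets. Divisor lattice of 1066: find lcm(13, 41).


In a divisor lattice, join = lcm (least common multiple).
gcd(13,41) = 1
lcm(13,41) = 13*41/gcd = 533/1 = 533


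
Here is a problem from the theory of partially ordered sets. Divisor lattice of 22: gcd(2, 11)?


Meet=gcd.
gcd(2,11)=1


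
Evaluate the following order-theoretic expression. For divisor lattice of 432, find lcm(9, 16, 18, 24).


In a divisor lattice, join = lcm (least common multiple).
Compute lcm iteratively: start with first element, then lcm(current, next).
Elements: [9, 16, 18, 24]
lcm(9,16) = 144
lcm(144,18) = 144
lcm(144,24) = 144
Final lcm = 144


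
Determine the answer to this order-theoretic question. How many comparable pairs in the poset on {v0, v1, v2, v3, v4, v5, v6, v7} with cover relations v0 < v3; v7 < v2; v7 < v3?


A comparable pair {a,b} has a < b or b < a in the order.
Count unordered pairs where one element is strictly below the other.
Examples: {v0,v3}, {v2,v7}, {v3,v7}
Total comparable pairs: 3


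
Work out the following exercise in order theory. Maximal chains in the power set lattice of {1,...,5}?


A maximal chain goes from the minimum element to a maximal element via cover relations.
Counting all min-to-max paths in the cover graph.
Total maximal chains: 120


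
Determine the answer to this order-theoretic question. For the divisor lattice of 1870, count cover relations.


A cover relation a -< b holds when a < b with no c strictly between.
Cover relations:
  1 -< 2
  1 -< 5
  1 -< 11
  1 -< 17
  2 -< 10
  2 -< 22
  2 -< 34
  5 -< 10
  ...24 more
Total: 32


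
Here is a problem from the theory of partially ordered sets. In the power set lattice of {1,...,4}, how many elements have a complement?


An element a is complemented if some b has a meet b = bottom, a join b = top.
every subset A has complement S\A, so all elements are complemented.
Complemented elements: {}, {1}, {2}, {3}, {4}, {1,2}, ... (10 more)
Count: 16


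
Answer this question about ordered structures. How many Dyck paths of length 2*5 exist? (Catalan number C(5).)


C(n) = C(2n, n) / (n+1).
C(10, 5) = 252
C(5) = 252 / 6 = 42


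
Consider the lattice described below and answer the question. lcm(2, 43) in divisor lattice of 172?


Join=lcm.
gcd(2,43)=1
lcm=86


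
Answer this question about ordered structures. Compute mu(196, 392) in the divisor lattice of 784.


In a divisor lattice, mu(a,b) = mu(b/a) where mu is the classical Mobius function.
b/a = 392/196 = 2
Prime factorization of 2: primes [2]
2 is squarefree with 1 prime factor(s), so mu(2) = (-1)^1 = -1


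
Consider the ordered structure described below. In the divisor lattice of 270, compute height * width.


Height = length of longest chain minus 1; width = size of largest antichain.
A maximum chain: 1 | 5 | 15 | 45 | 135 | 270  (height 5).
A maximum antichain: {6, 9, 10, 15}  (width 4).
Product = 5 * 4 = 20


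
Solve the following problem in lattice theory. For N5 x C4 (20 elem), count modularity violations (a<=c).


Modular law: if a <= c then a v (b ^ c) = (a v b) ^ c.
Check all triples (a,b,c) with a <= c among 20 elements.
  e.g. a=(a,0), b=(c,0), c=(b,0): lhs=(a,0) != rhs=(b,0)
  e.g. a=(a,0), b=(c,1), c=(b,0): lhs=(a,0) != rhs=(b,0)
Total violating triples: 40


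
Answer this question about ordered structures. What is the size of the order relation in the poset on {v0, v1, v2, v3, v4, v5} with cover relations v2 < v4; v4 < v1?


The order relation is {(a,b) : a <= b}, reflexive so it includes (a,a).
Examples: (v0,v0), (v1,v1), (v2,v1), (v2,v2), (v2,v4), ...
Total ordered pairs: 9


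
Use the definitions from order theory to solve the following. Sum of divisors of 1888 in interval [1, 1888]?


Interval [1,1888] in divisors of 1888: [1, 2, 4, 8, 16, 32, 59, 118, 236, 472, 944, 1888]
Sum = 3780


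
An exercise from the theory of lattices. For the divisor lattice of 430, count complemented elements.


An element a is complemented if some b has a meet b = bottom, a join b = top.
a is complemented iff gcd(a, n/a)=1, i.e. a is a unitary divisor of 430.
Complemented elements: 1, 2, 5, 10, 43, 86, ... (2 more)
Count: 8


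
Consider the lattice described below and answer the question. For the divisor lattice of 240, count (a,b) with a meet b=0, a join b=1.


Complement pair (a,b): a meet b = bottom, a join b = top.
Here: gcd(a,b)=1 and lcm(a,b)=240, i.e. a*b=240 with a,b coprime.
Pairs found: (1,240), (3,80), (5,48), (15,16), ... (4 more)
Total ordered pairs: 8


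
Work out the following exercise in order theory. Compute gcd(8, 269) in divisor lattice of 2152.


In a divisor lattice, meet = gcd (greatest common divisor).
By Euclidean algorithm or factoring: gcd(8,269) = 1


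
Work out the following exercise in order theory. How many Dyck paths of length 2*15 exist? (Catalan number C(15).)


C(n) = C(2n, n) / (n+1).
C(30, 15) = 155117520
C(15) = 155117520 / 16 = 9694845


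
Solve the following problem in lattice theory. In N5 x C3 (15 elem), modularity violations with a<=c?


Modular law: if a <= c then a v (b ^ c) = (a v b) ^ c.
Check all triples (a,b,c) with a <= c among 15 elements.
  e.g. a=(a,0), b=(c,0), c=(b,0): lhs=(a,0) != rhs=(b,0)
  e.g. a=(a,0), b=(c,1), c=(b,0): lhs=(a,0) != rhs=(b,0)
Total violating triples: 18


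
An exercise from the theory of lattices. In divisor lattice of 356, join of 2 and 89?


In a divisor lattice, join = lcm (least common multiple).
gcd(2,89) = 1
lcm(2,89) = 2*89/gcd = 178/1 = 178


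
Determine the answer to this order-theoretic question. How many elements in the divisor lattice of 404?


Divisors of 404: [1, 2, 4, 101, 202, 404]
Count: 6


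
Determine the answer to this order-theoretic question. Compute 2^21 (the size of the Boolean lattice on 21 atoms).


Power set = 2^n.
2^21 = 2097152


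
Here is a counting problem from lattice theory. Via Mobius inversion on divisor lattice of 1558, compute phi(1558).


phi(n) = n * prod_{p|n} (1 - 1/p).
Prime divisors of 1558: [2, 19, 41]
phi(1558) = 1558 * (1 - 1/2) * (1 - 1/19) * (1 - 1/41)
phi(1558) = 720


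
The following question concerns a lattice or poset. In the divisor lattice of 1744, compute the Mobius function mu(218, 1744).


In a divisor lattice, mu(a,b) = mu(b/a) where mu is the classical Mobius function.
b/a = 1744/218 = 8
Prime factorization of 8: primes [2]
8 is not squarefree, so mu(8) = 0


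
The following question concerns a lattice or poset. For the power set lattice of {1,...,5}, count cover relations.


A cover relation a -< b holds when a < b with no c strictly between.
Cover relations:
  {} -< {1}
  {} -< {2}
  {} -< {3}
  {} -< {4}
  {} -< {5}
  {1} -< {1,2}
  {1} -< {1,3}
  {1} -< {1,4}
  ...72 more
Total: 80


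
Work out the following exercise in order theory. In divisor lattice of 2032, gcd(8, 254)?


Meet=gcd.
gcd(8,254)=2


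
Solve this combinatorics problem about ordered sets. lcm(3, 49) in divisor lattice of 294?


Join=lcm.
gcd(3,49)=1
lcm=147


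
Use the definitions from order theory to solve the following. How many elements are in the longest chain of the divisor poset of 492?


A chain is a totally ordered subset; we count the number of elements in a maximum chain.
Compute, for each element x, the size of the longest chain ending at x:
  1: 1
  2: 2
  3: 2
  41: 2
  4: 3
  6: 3
  ...
A maximum chain: 1 < 2 < 4 < 12 < 492
Number of elements in the longest chain: 5


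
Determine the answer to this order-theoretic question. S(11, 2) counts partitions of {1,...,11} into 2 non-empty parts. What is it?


S(n,k) = k*S(n-1,k) + S(n-1,k-1).
S(10,2) = 511, S(10,1) = 1
S(11,2) = 2*511 + 1 = 1022 + 1
S(11,2) = 1023


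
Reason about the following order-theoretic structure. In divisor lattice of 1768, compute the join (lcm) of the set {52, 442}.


In a divisor lattice, join = lcm (least common multiple).
Compute lcm iteratively: start with first element, then lcm(current, next).
Elements: [52, 442]
lcm(52,442) = 884
Final lcm = 884


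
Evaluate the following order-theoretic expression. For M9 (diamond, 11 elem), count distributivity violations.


Distributive law: a ^ (b v c) = (a ^ b) v (a ^ c).
Check all 11^3 = 1331 ordered triples (a,b,c).
  e.g. a=a1, b=a2, c=a3: lhs=a1 != rhs=0
  e.g. a=a1, b=a2, c=a4: lhs=a1 != rhs=0
Total violating triples: 504


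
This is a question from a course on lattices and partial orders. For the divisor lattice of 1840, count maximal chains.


A maximal chain goes from the minimum element to a maximal element via cover relations.
Counting all min-to-max paths in the cover graph.
Total maximal chains: 30


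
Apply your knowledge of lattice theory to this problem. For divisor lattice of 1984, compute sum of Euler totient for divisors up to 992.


Divisors of 1984 up to 992: [1, 2, 4, 8, 16, 31, 32, 62, 64, 124, 248, 496, 992]
phi values: [1, 1, 2, 4, 8, 30, 16, 30, 32, 60, 120, 240, 480]
Sum = 1024


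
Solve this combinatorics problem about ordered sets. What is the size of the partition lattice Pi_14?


B(n) = number of set partitions of an n-element set.
B(n) satisfies the recurrence: B(n+1) = sum_k C(n,k)*B(k).
B(14) = 190899322


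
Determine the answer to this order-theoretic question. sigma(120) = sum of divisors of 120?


sigma(n) = sum of divisors.
Divisors of 120: [1, 2, 3, 4, 5, 6, 8, 10, 12, 15, 20, 24, 30, 40, 60, 120]
Sum = 360


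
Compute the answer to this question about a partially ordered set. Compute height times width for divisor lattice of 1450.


Height = length of longest chain minus 1; width = size of largest antichain.
A maximum chain: 1 | 29 | 145 | 725 | 1450  (height 4).
A maximum antichain: {10, 25, 58, 145}  (width 4).
Product = 4 * 4 = 16


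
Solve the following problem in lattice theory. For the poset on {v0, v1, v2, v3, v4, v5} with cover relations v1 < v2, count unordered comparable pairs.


A comparable pair {a,b} has a < b or b < a in the order.
Count unordered pairs where one element is strictly below the other.
Examples: {v1,v2}
Total comparable pairs: 1


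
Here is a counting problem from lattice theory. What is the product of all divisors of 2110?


Divisors of 2110: [1, 2, 5, 10, 211, 422, 1055, 2110]
Product = n^(d(n)/2) = 2110^(8/2)
Product = 19821194410000


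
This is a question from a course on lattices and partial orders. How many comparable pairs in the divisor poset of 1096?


A comparable pair {a,b} has a < b or b < a in the order.
Count unordered pairs where one element is strictly below the other.
Examples: {1,2}, {1,4}, {1,8}, {1,137}, ...
Total comparable pairs: 22


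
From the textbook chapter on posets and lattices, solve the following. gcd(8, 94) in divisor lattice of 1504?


Meet=gcd.
gcd(8,94)=2


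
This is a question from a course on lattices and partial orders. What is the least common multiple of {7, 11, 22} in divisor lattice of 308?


In a divisor lattice, join = lcm (least common multiple).
Compute lcm iteratively: start with first element, then lcm(current, next).
Elements: [7, 11, 22]
lcm(7,11) = 77
lcm(77,22) = 154
Final lcm = 154
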